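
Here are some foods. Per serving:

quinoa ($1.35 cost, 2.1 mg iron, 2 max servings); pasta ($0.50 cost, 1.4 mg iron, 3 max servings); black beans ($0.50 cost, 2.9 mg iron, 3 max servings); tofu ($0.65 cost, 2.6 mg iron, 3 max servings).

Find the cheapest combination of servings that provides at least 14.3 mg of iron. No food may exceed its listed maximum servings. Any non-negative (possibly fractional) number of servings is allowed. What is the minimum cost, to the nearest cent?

$2.90

Cost per mg of iron: black beans $0.1724, tofu $0.2500, pasta $0.3571, quinoa $0.6429.
Take 3 servings of black beans: +8.7 mg iron for $1.50 (total $1.50, still need 5.6 mg).
Take 2.154 servings of tofu: +5.6 mg iron for $1.40 (total $2.90, still need 0.0 mg).
Filling from the cheapest source first is optimal under one linear minimum: $2.90.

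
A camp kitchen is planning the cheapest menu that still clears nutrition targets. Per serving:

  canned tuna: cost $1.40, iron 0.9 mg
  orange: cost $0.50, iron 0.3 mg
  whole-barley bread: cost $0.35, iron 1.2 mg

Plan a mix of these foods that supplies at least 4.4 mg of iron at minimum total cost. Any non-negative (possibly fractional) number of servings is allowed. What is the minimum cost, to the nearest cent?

$1.28

Cost per mg of iron: whole-barley bread $0.2917, canned tuna $1.5556, orange $1.6667.
With no serving limits, use only whole-barley bread: 4.4 mg / 1.2 mg = 3.667 servings × $0.35 = $1.28.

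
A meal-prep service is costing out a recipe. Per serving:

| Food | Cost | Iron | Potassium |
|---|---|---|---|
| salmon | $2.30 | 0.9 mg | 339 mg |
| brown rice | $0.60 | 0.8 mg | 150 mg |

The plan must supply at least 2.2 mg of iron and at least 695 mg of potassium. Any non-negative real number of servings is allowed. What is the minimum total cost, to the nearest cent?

$2.78

A basic optimal solution has at most two foods positive. Try each food alone and each pair with both targets met exactly.
salmon only: max(2.2/0.9, 695/339) = 2.444 servings → $5.62.
brown rice only: max(2.2/0.8, 695/150) = 4.633 servings → $2.78.
salmon + brown rice with both tight: 1.659 servings and 0.8833 servings → $4.35.
Cheapest feasible corner: $2.78.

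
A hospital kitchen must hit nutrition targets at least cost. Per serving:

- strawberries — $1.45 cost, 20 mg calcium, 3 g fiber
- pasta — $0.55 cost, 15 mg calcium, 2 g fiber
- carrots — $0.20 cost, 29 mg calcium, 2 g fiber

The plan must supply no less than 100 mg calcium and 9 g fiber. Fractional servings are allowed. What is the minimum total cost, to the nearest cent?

$0.90

Minimising a linear cost over {calcium ≥ 100, fiber ≥ 9, servings ≥ 0} — the optimum is at a vertex, using one or two foods.
strawberries only: max(100/20, 9/3) = 5 servings → $7.25.
pasta only: max(100/15, 9/2) = 6.667 servings → $3.67.
carrots only: max(100/29, 9/2) = 4.5 servings → $0.90.
strawberries + pasta: intersection lies outside the first quadrant.
strawberries + carrots with both tight: 1.298 servings and 2.553 servings → $2.39.
pasta + carrots with both tight: 2.179 servings and 2.321 servings → $1.66.
Cheapest feasible corner: $0.90.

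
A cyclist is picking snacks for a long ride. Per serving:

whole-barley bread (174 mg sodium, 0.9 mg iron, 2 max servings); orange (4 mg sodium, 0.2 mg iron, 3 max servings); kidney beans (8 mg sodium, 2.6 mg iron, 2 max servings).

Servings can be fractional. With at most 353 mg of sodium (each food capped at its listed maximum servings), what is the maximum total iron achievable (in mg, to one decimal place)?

Iron per mg sodium: kidney beans 0.325, orange 0.05, whole-barley bread 0.005172.
Take 2 servings of kidney beans: uses 16 mg sodium, +5.2 mg iron (running total 5.2 mg).
Take 3 servings of orange: uses 12 mg sodium, +0.6 mg iron (running total 5.8 mg).
Take 1.868 servings of whole-barley bread: uses 325 mg sodium, +1.7 mg iron (running total 7.5 mg).
Filling greedily by iron-per-mg sodium is optimal for one linear limit, giving 7.5 mg.

7.5 mg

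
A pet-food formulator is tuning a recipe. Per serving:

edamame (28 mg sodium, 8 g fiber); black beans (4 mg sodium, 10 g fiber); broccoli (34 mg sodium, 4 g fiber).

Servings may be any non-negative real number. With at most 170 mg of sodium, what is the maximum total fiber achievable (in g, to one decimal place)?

425.0 g

Fiber per mg sodium: black beans 2.5, edamame 0.2857, broccoli 0.1176.
With no serving limits, spend the whole sodium allowance on black beans: 170 mg / 4 mg × 10 g = 425.0 g.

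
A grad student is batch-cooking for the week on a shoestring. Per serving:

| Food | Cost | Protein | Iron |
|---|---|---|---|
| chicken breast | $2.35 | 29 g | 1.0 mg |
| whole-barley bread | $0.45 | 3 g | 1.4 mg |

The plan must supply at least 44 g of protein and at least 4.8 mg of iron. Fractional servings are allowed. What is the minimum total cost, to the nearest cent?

$4.09

Minimising a linear cost over {protein ≥ 44, iron ≥ 4.8, servings ≥ 0} — the optimum is at a vertex, using one or two foods.
chicken breast only: max(44/29, 4.8/1.0) = 4.8 servings → $11.28.
whole-barley bread only: max(44/3, 4.8/1.4) = 14.67 servings → $6.60.
chicken breast + whole-barley bread with both tight: 1.255 servings and 2.532 servings → $4.09.
The minimum over all feasible corners is $4.09.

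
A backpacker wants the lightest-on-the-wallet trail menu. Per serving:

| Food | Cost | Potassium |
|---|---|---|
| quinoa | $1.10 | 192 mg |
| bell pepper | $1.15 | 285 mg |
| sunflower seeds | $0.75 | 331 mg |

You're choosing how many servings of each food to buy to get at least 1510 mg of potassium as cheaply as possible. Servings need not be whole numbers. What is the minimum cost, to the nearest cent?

$3.42

Cost per mg of potassium: sunflower seeds $0.0023, bell pepper $0.0040, quinoa $0.0057.
With no serving limits, use only sunflower seeds: 1510 mg / 331 mg = 4.562 servings × $0.75 = $3.42.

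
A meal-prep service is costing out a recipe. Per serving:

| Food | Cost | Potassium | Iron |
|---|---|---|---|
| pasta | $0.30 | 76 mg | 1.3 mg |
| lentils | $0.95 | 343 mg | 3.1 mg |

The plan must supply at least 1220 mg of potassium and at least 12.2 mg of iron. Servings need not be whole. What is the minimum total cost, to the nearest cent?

pasta only: max(1220/76, 12.2/1.3) = 16.05 servings → $4.82.
lentils only: max(1220/343, 12.2/3.1) = 3.935 servings → $3.74.
pasta + lentils with both tight: 1.914 servings and 3.133 servings → $3.55.
So the least-cost plan costs $3.55.

$3.55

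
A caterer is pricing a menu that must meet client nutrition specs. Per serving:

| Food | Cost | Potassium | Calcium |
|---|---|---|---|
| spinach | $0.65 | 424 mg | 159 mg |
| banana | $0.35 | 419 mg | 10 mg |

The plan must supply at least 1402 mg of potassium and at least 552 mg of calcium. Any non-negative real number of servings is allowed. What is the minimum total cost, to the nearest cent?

A basic optimal solution has at most two foods positive. Try each food alone and each pair with both targets met exactly.
spinach only: max(1402/424, 552/159) = 3.472 servings → $2.26.
banana only: max(1402/419, 552/10) = 55.2 servings → $19.32.
spinach + banana: intersection lies outside the first quadrant.
So the least-cost plan costs $2.26.

$2.26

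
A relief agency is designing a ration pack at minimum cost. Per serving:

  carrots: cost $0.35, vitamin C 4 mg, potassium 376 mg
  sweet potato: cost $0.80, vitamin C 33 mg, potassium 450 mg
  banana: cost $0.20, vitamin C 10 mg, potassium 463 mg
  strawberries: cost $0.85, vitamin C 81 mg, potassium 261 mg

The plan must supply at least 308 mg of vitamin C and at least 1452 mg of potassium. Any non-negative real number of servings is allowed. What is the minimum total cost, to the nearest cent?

$3.33

Compare the cost at each extreme point of the feasible region.
carrots only: max(308/4, 1452/376) = 77 servings → $26.95.
sweet potato only: max(308/33, 1452/450) = 9.333 servings → $7.47.
banana only: max(308/10, 1452/463) = 30.8 servings → $6.16.
strawberries only: max(308/81, 1452/261) = 5.563 servings → $4.73.
carrots + sweet potato with both targets exact would need a negative amount; discard.
carrots + banana: intersection lies outside the first quadrant.
carrots + strawberries with both tight: 1.266 servings and 3.74 servings → $3.62.
sweet potato + banana: intersection lies outside the first quadrant.
sweet potato + strawberries with both tight: 1.337 servings and 3.258 servings → $3.84.
banana + strawberries with both tight: 1.067 servings and 3.671 servings → $3.33.
The minimum over all feasible corners is $3.33.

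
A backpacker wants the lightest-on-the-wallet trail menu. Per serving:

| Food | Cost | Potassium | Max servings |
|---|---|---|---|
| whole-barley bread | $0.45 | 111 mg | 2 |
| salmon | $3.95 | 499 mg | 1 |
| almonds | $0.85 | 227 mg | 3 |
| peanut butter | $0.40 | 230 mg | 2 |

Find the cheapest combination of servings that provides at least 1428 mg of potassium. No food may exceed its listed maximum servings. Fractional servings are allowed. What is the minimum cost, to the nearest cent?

Cost per mg of potassium: peanut butter $0.0017, almonds $0.0037, whole-barley bread $0.0041, salmon $0.0079.
Take 2 servings of peanut butter: +460.0 mg potassium for $0.80 (total $0.80, still need 968.0 mg).
Take 3 servings of almonds: +681.0 mg potassium for $2.55 (total $3.35, still need 287.0 mg).
Take 2 servings of whole-barley bread: +222.0 mg potassium for $0.90 (total $4.25, still need 65.0 mg).
Take 0.1303 servings of salmon: +65.0 mg potassium for $0.51 (total $4.76, still need 0.0 mg).
Filling from the cheapest source first is optimal under one linear minimum: $4.76.

$4.76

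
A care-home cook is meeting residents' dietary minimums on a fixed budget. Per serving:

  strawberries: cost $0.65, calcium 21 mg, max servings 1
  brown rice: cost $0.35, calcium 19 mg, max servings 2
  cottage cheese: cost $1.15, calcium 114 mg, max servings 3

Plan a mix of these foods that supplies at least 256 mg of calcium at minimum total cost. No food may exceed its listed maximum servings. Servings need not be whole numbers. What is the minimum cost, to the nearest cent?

Cost per mg of calcium: cottage cheese $0.0101, brown rice $0.0184, strawberries $0.0310.
Take 2.246 servings of cottage cheese: +256.0 mg calcium for $2.58 (total $2.58, still need 0.0 mg).
Greedy by cheapest-per-mg is optimal for a single linear constraint, so the minimum cost is $2.58.

$2.58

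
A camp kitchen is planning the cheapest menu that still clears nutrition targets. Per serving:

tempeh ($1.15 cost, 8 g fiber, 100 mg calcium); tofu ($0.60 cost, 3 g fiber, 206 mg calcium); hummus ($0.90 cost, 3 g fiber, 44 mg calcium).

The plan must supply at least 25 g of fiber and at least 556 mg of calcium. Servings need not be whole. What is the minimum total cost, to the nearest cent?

tempeh only: max(25/8, 556/100) = 5.56 servings → $6.39.
tofu only: max(25/3, 556/206) = 8.333 servings → $5.00.
hummus only: max(25/3, 556/44) = 12.64 servings → $11.37.
tempeh + tofu with both tight: 2.583 servings and 1.445 servings → $3.84.
tempeh + hummus: intersection lies outside the first quadrant.
tofu + hummus with both tight: 1.169 servings and 7.165 servings → $7.15.
The minimum over all feasible corners is $3.84.

$3.84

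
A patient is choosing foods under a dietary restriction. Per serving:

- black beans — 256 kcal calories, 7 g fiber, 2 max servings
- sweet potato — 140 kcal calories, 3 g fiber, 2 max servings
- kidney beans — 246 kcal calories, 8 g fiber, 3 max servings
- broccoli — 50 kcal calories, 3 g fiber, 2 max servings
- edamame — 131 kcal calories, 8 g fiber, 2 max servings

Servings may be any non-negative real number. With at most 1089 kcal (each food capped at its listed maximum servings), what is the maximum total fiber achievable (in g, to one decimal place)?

Fiber per kcal: edamame 0.06107, broccoli 0.06, kidney beans 0.03252, black beans 0.02734, sweet potato 0.02143.
Take 2 servings of edamame: uses 262 kcal, +16.0 g fiber (running total 16.0 g).
Take 2 servings of broccoli: uses 100 kcal, +6.0 g fiber (running total 22.0 g).
Take 2.955 servings of kidney beans: uses 727 kcal, +23.6 g fiber (running total 45.6 g).
Greedy by best ratio exhausts the calories allowance optimally: 45.6 g.

45.6 g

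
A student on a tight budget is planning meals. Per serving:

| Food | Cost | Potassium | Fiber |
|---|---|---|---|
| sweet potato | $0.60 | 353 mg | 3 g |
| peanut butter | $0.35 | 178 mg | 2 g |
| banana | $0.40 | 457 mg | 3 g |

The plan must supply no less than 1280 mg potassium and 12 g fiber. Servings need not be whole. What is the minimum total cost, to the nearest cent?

With two linear requirements the optimum uses one or two foods; enumerate the corners.
sweet potato only: max(1280/353, 12/3) = 4 servings → $2.40.
peanut butter only: max(1280/178, 12/2) = 7.191 servings → $2.52.
banana only: max(1280/457, 12/3) = 4 servings → $1.60.
sweet potato + peanut butter with both tight: 2.465 servings and 2.302 servings → $2.28.
sweet potato + banana with both targets exact would need a negative amount; discard.
peanut butter + banana with both tight: 4.326 servings and 1.116 servings → $1.96.
The minimum over all feasible corners is $1.60.

$1.60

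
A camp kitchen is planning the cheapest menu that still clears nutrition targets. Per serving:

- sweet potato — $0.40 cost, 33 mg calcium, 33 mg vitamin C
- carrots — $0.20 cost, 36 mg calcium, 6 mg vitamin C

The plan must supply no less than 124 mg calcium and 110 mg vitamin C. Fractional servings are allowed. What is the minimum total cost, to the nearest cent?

Check every corner: each single food scaled to meet both minima, and each pair solved so both constraints bind.
sweet potato only: max(124/33, 110/33) = 3.758 servings → $1.50.
carrots only: max(124/36, 110/6) = 18.33 servings → $3.67.
sweet potato + carrots with both tight: 3.248 servings and 0.4667 servings → $1.39.
Cheapest feasible corner: $1.39.

$1.39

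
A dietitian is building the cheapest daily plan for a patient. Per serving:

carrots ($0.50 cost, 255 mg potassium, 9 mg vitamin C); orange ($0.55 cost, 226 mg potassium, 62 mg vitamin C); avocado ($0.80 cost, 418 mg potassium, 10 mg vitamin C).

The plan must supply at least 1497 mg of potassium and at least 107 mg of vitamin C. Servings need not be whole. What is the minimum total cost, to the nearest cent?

$3.01

For a min-cost LP with two ≥-constraints, a basic feasible solution has at most two positive variables.
carrots only: max(1497/255, 107/9) = 11.89 servings → $5.94.
orange only: max(1497/226, 107/62) = 6.624 servings → $3.64.
avocado only: max(1497/418, 107/10) = 10.7 servings → $8.56.
carrots + orange with both tight: 4.982 servings and 1.003 servings → $3.04.
carrots + avocado: intersection lies outside the first quadrant.
orange + avocado with both tight: 1.258 servings and 2.901 servings → $3.01.
The minimum over all feasible corners is $3.01.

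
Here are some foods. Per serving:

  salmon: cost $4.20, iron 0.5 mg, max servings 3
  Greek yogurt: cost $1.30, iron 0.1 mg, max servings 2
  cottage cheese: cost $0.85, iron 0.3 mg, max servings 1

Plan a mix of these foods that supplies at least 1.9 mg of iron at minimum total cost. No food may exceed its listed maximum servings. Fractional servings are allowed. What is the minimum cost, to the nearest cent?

Cost per mg of iron: cottage cheese $2.8333, salmon $8.4000, Greek yogurt $13.0000.
Take 1 serving of cottage cheese: +0.3 mg iron for $0.85 (total $0.85, still need 1.6 mg).
Take 3 servings of salmon: +1.5 mg iron for $12.60 (total $13.45, still need 0.1 mg).
Take 1 serving of Greek yogurt: +0.1 mg iron for $1.30 (total $14.75, still need 0.0 mg).
Filling from the cheapest source first is optimal under one linear minimum: $14.75.

$14.75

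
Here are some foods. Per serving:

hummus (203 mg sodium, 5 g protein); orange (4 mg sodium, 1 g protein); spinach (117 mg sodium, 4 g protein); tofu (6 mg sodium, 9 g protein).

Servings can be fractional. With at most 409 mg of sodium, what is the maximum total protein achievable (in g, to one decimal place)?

613.5 g

Protein per mg sodium: tofu 1.5, orange 0.25, spinach 0.03419, hummus 0.02463.
With no serving limits, spend the whole sodium allowance on tofu: 409 mg / 6 mg × 9 g = 613.5 g.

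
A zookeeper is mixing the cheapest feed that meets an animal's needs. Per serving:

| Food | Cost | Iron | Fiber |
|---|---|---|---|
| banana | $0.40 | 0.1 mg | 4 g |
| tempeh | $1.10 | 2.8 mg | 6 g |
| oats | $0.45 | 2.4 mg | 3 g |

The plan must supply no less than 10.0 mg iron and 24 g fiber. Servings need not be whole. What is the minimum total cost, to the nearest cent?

banana only: max(10.0/0.1, 24/4) = 100 servings → $40.00.
tempeh only: max(10.0/2.8, 24/6) = 4 servings → $4.40.
oats only: max(10.0/2.4, 24/3) = 8 servings → $3.60.
banana + tempeh with both tight: 0.6792 servings and 3.547 servings → $4.17.
banana + oats with both tight: 2.968 servings and 4.043 servings → $3.01.
tempeh + oats: intersection lies outside the first quadrant.
Cheapest feasible corner: $3.01.

$3.01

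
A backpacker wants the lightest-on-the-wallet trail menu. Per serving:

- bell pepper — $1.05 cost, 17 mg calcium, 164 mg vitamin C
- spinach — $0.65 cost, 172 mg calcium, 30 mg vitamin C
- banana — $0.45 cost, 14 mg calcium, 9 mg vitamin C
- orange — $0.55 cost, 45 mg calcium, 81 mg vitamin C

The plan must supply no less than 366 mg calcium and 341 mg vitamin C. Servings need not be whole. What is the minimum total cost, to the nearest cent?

An LP optimum is at a vertex; with two nutrient constraints at most two foods are used. Check each candidate.
bell pepper only: max(366/17, 341/164) = 21.53 servings → $22.61.
spinach only: max(366/172, 341/30) = 11.37 servings → $7.39.
banana only: max(366/14, 341/9) = 37.89 servings → $17.05.
orange only: max(366/45, 341/81) = 8.133 servings → $4.47.
bell pepper + spinach with both tight: 1.721 servings and 1.958 servings → $3.08.
bell pepper + banana with both tight: 0.6906 servings and 25.3 servings → $12.11.
bell pepper + orange: intersection lies outside the first quadrant.
spinach + banana with both targets exact would need a negative amount; discard.
spinach + orange with both tight: 1.137 servings and 3.789 servings → $2.82.
banana + orange with both tight: 19.62 servings and 2.03 servings → $9.94.
The minimum over all feasible corners is $2.82.

$2.82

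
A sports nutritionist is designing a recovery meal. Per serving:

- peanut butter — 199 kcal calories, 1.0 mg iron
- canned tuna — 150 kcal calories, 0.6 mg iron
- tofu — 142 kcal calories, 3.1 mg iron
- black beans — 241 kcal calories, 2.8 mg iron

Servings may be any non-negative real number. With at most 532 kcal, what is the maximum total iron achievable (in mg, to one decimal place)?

11.6 mg

Iron per kcal: tofu 0.02183, black beans 0.01162, peanut butter 0.005025, canned tuna 0.004.
With no serving limits, spend the whole calories allowance on tofu: 532 kcal / 142 kcal × 3.1 mg = 11.6 mg.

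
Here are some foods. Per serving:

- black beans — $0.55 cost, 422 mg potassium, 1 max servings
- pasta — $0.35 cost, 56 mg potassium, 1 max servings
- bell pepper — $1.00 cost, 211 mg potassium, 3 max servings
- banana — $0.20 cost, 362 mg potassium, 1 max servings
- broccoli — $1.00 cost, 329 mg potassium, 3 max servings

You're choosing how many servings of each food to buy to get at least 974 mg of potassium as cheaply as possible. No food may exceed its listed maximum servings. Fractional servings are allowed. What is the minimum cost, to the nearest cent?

$1.33

Cost per mg of potassium: banana $0.0006, black beans $0.0013, broccoli $0.0030, bell pepper $0.0047, pasta $0.0063.
Take 1 serving of banana: +362.0 mg potassium for $0.20 (total $0.20, still need 612.0 mg).
Take 1 serving of black beans: +422.0 mg potassium for $0.55 (total $0.75, still need 190.0 mg).
Take 0.5775 servings of broccoli: +190.0 mg potassium for $0.58 (total $1.33, still need 0.0 mg).
Greedy by cheapest-per-mg is optimal for a single linear constraint, so the minimum cost is $1.33.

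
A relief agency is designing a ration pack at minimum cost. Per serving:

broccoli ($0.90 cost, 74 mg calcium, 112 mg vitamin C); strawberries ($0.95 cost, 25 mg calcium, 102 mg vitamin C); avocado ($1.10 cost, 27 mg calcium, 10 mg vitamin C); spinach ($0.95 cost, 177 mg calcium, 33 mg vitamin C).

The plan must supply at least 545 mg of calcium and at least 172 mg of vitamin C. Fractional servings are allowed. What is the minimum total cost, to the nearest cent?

$3.29

This is a tiny linear program; its minimum lies at a vertex of the feasible set. List the vertices and price them.
broccoli only: max(545/74, 172/112) = 7.365 servings → $6.63.
strawberries only: max(545/25, 172/102) = 21.8 servings → $20.71.
avocado only: max(545/27, 172/10) = 20.19 servings → $22.20.
spinach only: max(545/177, 172/33) = 5.212 servings → $4.95.
broccoli + strawberries with both targets exact would need a negative amount; discard.
broccoli + avocado: intersection lies outside the first quadrant.
broccoli + spinach with both tight: 0.7168 servings and 2.779 servings → $3.29.
strawberries + avocado with both targets exact would need a negative amount; discard.
strawberries + spinach with both tight: 0.7231 servings and 2.977 servings → $3.52.
avocado + spinach with both tight: 14.17 servings and 0.917 servings → $16.46.
So the least-cost plan costs $3.29.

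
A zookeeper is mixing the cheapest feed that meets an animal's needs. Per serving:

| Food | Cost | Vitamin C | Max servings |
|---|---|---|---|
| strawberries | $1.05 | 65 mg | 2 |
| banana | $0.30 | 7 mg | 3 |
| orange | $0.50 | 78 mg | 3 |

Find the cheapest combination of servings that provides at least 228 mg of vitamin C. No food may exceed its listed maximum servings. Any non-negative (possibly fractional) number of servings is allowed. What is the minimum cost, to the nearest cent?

Cost per mg of vitamin C: orange $0.0064, strawberries $0.0162, banana $0.0429.
Take 2.923 servings of orange: +228.0 mg vitamin C for $1.46 (total $1.46, still need 0.0 mg).
Greedy by cheapest-per-mg is optimal for a single linear constraint, so the minimum cost is $1.46.

$1.46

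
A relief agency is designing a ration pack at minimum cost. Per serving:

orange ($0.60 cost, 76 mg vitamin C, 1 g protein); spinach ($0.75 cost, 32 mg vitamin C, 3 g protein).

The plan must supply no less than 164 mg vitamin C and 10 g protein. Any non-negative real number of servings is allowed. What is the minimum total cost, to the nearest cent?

orange only: max(164/76, 10/1) = 10 servings → $6.00.
spinach only: max(164/32, 10/3) = 5.125 servings → $3.84.
orange + spinach with both tight: 0.8776 servings and 3.041 servings → $2.81.
Cheapest feasible corner: $2.81.

$2.81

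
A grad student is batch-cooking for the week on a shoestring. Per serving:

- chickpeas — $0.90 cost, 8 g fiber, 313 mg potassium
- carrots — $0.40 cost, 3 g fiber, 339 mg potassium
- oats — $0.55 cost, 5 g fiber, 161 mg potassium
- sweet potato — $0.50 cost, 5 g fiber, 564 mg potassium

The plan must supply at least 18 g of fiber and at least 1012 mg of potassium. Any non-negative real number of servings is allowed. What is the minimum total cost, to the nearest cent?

A basic optimal solution has at most two foods positive. Try each food alone and each pair with both targets met exactly.
chickpeas only: max(18/8, 1012/313) = 3.233 servings → $2.91.
carrots only: max(18/3, 1012/339) = 6 servings → $2.40.
oats only: max(18/5, 1012/161) = 6.286 servings → $3.46.
sweet potato only: max(18/5, 1012/564) = 3.6 servings → $1.80.
chickpeas + carrots with both tight: 1.729 servings and 1.389 servings → $2.11.
chickpeas + oats with both targets exact would need a negative amount; discard.
chickpeas + sweet potato with both tight: 1.728 servings and 0.8354 servings → $1.97.
carrots + oats with both tight: 1.784 servings and 2.53 servings → $2.10.
carrots + sweet potato: the both-tight solution has a negative serving — not a feasible corner.
oats + sweet potato with both tight: 2.527 servings and 1.073 servings → $1.93.
Cheapest feasible corner: $1.80.

$1.80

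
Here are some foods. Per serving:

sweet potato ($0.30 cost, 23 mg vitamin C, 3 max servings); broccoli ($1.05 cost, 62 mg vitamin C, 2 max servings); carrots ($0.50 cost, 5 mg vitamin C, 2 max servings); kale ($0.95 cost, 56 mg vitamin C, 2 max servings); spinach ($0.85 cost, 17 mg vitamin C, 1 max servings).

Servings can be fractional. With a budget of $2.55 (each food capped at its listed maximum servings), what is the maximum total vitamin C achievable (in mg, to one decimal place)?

166.4 mg

Vitamin C per dollar: sweet potato 76.67, broccoli 59.05, kale 58.95, spinach 20, carrots 10.
Take 3 servings of sweet potato: spends $0.90, +69.0 mg vitamin C (running total 69.0 mg).
Take 1.571 servings of broccoli: spends $1.65, +97.4 mg vitamin C (running total 166.4 mg).
Greedy by best ratio exhausts the cost allowance optimally: 166.4 mg.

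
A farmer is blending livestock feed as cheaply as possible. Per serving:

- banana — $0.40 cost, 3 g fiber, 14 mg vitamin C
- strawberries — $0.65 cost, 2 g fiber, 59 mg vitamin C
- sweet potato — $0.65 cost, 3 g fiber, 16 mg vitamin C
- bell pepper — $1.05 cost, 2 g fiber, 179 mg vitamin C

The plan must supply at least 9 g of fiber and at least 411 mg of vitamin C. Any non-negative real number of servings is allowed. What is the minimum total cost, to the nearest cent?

A basic optimal solution has at most two foods positive. Try each food alone and each pair with both targets met exactly.
banana only: max(9/3, 411/14) = 29.36 servings → $11.74.
strawberries only: max(9/2, 411/59) = 6.966 servings → $4.53.
sweet potato only: max(9/3, 411/16) = 25.69 servings → $16.70.
bell pepper only: max(9/2, 411/179) = 4.5 servings → $4.72.
banana + strawberries: intersection lies outside the first quadrant.
banana + sweet potato with both targets exact would need a negative amount; discard.
banana + bell pepper with both tight: 1.55 servings and 2.175 servings → $2.90.
strawberries + sweet potato with both targets exact would need a negative amount; discard.
strawberries + bell pepper with both tight: 3.288 servings and 1.212 servings → $3.41.
sweet potato + bell pepper with both tight: 1.562 servings and 2.156 servings → $3.28.
So the least-cost plan costs $2.90.

$2.90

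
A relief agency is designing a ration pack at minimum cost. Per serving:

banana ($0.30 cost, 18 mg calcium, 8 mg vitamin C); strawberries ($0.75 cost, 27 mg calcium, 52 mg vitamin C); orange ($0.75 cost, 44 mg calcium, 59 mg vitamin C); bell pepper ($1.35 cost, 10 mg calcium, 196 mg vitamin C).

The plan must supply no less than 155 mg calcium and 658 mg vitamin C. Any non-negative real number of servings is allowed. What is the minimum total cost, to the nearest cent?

$5.55

banana only: max(155/18, 658/8) = 82.25 servings → $24.68.
strawberries only: max(155/27, 658/52) = 12.65 servings → $9.49.
orange only: max(155/44, 658/59) = 11.15 servings → $8.36.
bell pepper only: max(155/10, 658/196) = 15.5 servings → $20.93.
banana + strawberries: intersection lies outside the first quadrant.
banana + orange: intersection lies outside the first quadrant.
banana + bell pepper with both tight: 6.903 servings and 3.075 servings → $6.22.
strawberries + orange: the both-tight solution has a negative serving — not a feasible corner.
strawberries + bell pepper with both tight: 4.987 servings and 2.034 servings → $6.49.
orange + bell pepper with both tight: 2.962 servings and 2.465 servings → $5.55.
So the least-cost plan costs $5.55.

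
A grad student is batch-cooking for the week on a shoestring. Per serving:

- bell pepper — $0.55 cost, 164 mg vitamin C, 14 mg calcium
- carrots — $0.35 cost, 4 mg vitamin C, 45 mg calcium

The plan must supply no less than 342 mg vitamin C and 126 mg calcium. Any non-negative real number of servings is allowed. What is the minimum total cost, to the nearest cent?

Compare the cost at each extreme point of the feasible region.
bell pepper only: max(342/164, 126/14) = 9 servings → $4.95.
carrots only: max(342/4, 126/45) = 85.5 servings → $29.93.
bell pepper + carrots with both tight: 2.032 servings and 2.168 servings → $1.88.
The minimum over all feasible corners is $1.88.

$1.88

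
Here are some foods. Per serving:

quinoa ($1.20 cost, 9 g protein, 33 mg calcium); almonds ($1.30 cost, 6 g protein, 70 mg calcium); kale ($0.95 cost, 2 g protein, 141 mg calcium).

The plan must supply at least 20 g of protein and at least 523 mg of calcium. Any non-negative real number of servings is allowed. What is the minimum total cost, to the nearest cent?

At the optimum either one food covers both requirements or two foods hit both targets exactly; no other combination can be cheaper.
quinoa only: max(20/9, 523/33) = 15.85 servings → $19.02.
almonds only: max(20/6, 523/70) = 7.471 servings → $9.71.
kale only: max(20/2, 523/141) = 10 servings → $9.50.
quinoa + almonds: intersection lies outside the first quadrant.
quinoa + kale with both tight: 1.475 servings and 3.364 servings → $4.97.
almonds + kale with both tight: 2.513 servings and 2.462 servings → $5.61.
So the least-cost plan costs $4.97.

$4.97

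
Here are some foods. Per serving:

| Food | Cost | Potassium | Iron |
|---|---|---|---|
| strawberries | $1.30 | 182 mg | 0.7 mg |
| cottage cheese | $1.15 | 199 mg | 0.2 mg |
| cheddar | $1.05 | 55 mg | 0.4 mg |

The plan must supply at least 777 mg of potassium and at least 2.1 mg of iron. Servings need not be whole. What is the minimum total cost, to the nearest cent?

$5.12

A basic optimal solution has at most two foods positive. Try each food alone and each pair with both targets met exactly.
strawberries only: max(777/182, 2.1/0.7) = 4.269 servings → $5.55.
cottage cheese only: max(777/199, 2.1/0.2) = 10.5 servings → $12.07.
cheddar only: max(777/55, 2.1/0.4) = 14.13 servings → $14.83.
strawberries + cottage cheese with both tight: 2.551 servings and 1.571 servings → $5.12.
strawberries + cheddar with both targets exact would need a negative amount; discard.
cottage cheese + cheddar with both tight: 2.847 servings and 3.827 servings → $7.29.
Cheapest feasible corner: $5.12.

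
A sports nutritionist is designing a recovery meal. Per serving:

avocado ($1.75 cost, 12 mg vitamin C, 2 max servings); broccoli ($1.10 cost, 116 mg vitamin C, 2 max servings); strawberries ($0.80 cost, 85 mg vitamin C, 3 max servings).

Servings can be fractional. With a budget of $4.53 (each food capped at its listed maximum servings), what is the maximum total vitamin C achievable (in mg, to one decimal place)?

479.6 mg

Vitamin C per dollar: strawberries 106.2, broccoli 105.5, avocado 6.857.
Take 3 servings of strawberries: spends $2.40, +255.0 mg vitamin C (running total 255.0 mg).
Take 1.936 servings of broccoli: spends $2.13, +224.6 mg vitamin C (running total 479.6 mg).
Filling greedily by vitamin C-per-dollar is optimal for one linear limit, giving 479.6 mg.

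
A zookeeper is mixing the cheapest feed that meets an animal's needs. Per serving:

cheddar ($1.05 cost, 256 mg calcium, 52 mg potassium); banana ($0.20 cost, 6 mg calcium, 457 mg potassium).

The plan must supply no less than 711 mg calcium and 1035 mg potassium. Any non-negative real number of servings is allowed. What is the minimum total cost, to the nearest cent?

At the optimum either one food covers both requirements or two foods hit both targets exactly; no other combination can be cheaper.
cheddar only: max(711/256, 1035/52) = 19.9 servings → $20.90.
banana only: max(711/6, 1035/457) = 118.5 servings → $23.70.
cheddar + banana with both tight: 2.732 servings and 1.954 servings → $3.26.
Cheapest feasible corner: $3.26.

$3.26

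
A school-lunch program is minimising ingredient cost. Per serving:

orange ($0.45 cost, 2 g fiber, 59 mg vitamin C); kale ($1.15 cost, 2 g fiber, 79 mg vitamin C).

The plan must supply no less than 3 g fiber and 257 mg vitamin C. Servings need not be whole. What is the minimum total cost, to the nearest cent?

This is a tiny linear program; its minimum lies at a vertex of the feasible set. List the vertices and price them.
orange only: max(3/2, 257/59) = 4.356 servings → $1.96.
kale only: max(3/2, 257/79) = 3.253 servings → $3.74.
orange + kale with both targets exact would need a negative amount; discard.
Cheapest feasible corner: $1.96.

$1.96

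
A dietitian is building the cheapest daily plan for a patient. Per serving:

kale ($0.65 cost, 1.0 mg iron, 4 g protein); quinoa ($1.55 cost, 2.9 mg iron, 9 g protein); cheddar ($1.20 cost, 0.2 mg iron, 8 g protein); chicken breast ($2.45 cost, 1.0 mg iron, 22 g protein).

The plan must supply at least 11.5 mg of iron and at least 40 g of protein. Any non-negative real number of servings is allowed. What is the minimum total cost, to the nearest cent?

Minimising a linear cost over {iron ≥ 11.5, protein ≥ 40, servings ≥ 0} — the optimum is at a vertex, using one or two foods.
kale only: max(11.5/1.0, 40/4) = 11.5 servings → $7.47.
quinoa only: max(11.5/2.9, 40/9) = 4.444 servings → $6.89.
cheddar only: max(11.5/0.2, 40/8) = 57.5 servings → $69.00.
chicken breast only: max(11.5/1.0, 40/22) = 11.5 servings → $28.18.
kale + quinoa with both tight: 4.808 servings and 2.308 servings → $6.70.
kale + cheddar: the both-tight solution has a negative serving — not a feasible corner.
kale + chicken breast: intersection lies outside the first quadrant.
quinoa + cheddar with both tight: 3.925 servings and 0.5841 servings → $6.79.
quinoa + chicken breast with both tight: 3.887 servings and 0.2281 servings → $6.58.
cheddar + chicken breast: the both-tight solution has a negative serving — not a feasible corner.
The minimum over all feasible corners is $6.58.

$6.58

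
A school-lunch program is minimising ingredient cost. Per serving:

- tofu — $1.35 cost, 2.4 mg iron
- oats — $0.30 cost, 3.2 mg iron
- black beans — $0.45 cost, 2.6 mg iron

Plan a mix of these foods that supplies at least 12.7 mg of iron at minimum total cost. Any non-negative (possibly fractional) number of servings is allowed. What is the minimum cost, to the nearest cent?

$1.19

Cost per mg of iron: oats $0.0938, black beans $0.1731, tofu $0.5625.
With no serving limits, use only oats: 12.7 mg / 3.2 mg = 3.969 servings × $0.30 = $1.19.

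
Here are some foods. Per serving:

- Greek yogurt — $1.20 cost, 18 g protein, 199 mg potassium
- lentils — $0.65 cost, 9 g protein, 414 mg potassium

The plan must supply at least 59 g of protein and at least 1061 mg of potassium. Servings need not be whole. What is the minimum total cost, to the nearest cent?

Compare the cost at each extreme point of the feasible region.
Greek yogurt only: max(59/18, 1061/199) = 5.332 servings → $6.40.
lentils only: max(59/9, 1061/414) = 6.556 servings → $4.26.
Greek yogurt + lentils with both tight: 2.628 servings and 1.3 servings → $4.00.
The minimum over all feasible corners is $4.00.

$4.00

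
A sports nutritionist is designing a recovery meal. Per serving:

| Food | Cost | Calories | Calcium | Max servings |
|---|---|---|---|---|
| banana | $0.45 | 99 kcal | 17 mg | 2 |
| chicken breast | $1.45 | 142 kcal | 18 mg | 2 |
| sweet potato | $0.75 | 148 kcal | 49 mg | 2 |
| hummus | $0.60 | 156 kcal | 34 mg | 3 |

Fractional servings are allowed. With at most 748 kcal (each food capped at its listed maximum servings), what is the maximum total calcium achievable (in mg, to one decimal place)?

196.5 mg

Calcium per kcal: sweet potato 0.3311, hummus 0.2179, banana 0.1717, chicken breast 0.1268.
Take 2 servings of sweet potato: uses 296 kcal, +98.0 mg calcium (running total 98.0 mg).
Take 2.897 servings of hummus: uses 452 kcal, +98.5 mg calcium (running total 196.5 mg).
Filling greedily by calcium-per-kcal is optimal for one linear limit, giving 196.5 mg.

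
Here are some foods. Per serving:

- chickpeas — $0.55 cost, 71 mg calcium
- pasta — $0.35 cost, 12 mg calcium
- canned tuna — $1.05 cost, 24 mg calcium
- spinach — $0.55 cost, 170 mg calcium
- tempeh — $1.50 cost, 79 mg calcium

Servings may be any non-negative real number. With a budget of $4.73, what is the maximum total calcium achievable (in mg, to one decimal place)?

Calcium per dollar: spinach 309.1, chickpeas 129.1, tempeh 52.67, pasta 34.29, canned tuna 22.86.
With no serving limits, spend the whole cost allowance on spinach: $4.73 / $0.55 × 170 mg = 1462.0 mg.

1462.0 mg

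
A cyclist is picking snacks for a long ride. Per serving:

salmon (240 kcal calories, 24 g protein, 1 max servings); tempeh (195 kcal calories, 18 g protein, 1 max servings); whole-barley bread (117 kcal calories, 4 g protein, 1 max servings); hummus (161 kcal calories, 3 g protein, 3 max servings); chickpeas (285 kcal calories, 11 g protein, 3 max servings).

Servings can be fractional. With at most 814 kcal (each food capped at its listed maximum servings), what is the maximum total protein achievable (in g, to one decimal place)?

56.6 g

Protein per kcal: salmon 0.1, tempeh 0.09231, chickpeas 0.0386, whole-barley bread 0.03419, hummus 0.01863.
Take 1 serving of salmon: uses 240 kcal, +24.0 g protein (running total 24.0 g).
Take 1 serving of tempeh: uses 195 kcal, +18.0 g protein (running total 42.0 g).
Take 1.33 servings of chickpeas: uses 379 kcal, +14.6 g protein (running total 56.6 g).
Filling greedily by protein-per-kcal is optimal for one linear limit, giving 56.6 g.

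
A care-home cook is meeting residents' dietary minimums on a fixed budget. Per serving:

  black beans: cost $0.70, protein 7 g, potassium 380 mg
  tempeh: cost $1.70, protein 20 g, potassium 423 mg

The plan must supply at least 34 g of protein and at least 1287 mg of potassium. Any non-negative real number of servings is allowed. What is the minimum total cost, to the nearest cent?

$3.15

Minimising a linear cost over {protein ≥ 34, potassium ≥ 1287, servings ≥ 0} — the optimum is at a vertex, using one or two foods.
black beans only: max(34/7, 1287/380) = 4.857 servings → $3.40.
tempeh only: max(34/20, 1287/423) = 3.043 servings → $5.17.
black beans + tempeh with both tight: 2.448 servings and 0.8431 servings → $3.15.
Cheapest feasible corner: $3.15.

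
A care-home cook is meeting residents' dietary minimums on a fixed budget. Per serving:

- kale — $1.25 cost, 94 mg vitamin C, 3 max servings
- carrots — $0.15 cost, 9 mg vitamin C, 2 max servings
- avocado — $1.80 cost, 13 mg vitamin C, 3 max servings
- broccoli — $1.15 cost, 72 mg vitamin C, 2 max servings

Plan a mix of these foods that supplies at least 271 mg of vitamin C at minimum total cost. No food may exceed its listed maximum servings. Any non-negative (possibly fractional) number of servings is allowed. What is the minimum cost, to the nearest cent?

$3.60

Cost per mg of vitamin C: kale $0.0133, broccoli $0.0160, carrots $0.0167, avocado $0.1385.
Take 2.883 servings of kale: +271.0 mg vitamin C for $3.60 (total $3.60, still need 0.0 mg).
Greedy by cheapest-per-mg is optimal for a single linear constraint, so the minimum cost is $3.60.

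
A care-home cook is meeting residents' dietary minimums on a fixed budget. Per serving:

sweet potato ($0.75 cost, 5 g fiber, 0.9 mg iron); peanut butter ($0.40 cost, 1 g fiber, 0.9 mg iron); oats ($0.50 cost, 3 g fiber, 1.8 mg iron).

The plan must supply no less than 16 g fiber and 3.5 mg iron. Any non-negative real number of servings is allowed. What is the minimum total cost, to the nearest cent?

Two binding constraints pin down two serving amounts, so the optimal mix uses at most two foods. The candidates are each food alone (scaled to the tighter of fiber/iron) and each pair with both constraints tight.
sweet potato only: max(16/5, 3.5/0.9) = 3.889 servings → $2.92.
peanut butter only: max(16/1, 3.5/0.9) = 16 servings → $6.40.
oats only: max(16/3, 3.5/1.8) = 5.333 servings → $2.67.
sweet potato + peanut butter with both tight: 3.028 servings and 0.8611 servings → $2.62.
sweet potato + oats with both tight: 2.905 servings and 0.4921 servings → $2.42.
peanut butter + oats: the both-tight solution has a negative serving — not a feasible corner.
So the least-cost plan costs $2.42.

$2.42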